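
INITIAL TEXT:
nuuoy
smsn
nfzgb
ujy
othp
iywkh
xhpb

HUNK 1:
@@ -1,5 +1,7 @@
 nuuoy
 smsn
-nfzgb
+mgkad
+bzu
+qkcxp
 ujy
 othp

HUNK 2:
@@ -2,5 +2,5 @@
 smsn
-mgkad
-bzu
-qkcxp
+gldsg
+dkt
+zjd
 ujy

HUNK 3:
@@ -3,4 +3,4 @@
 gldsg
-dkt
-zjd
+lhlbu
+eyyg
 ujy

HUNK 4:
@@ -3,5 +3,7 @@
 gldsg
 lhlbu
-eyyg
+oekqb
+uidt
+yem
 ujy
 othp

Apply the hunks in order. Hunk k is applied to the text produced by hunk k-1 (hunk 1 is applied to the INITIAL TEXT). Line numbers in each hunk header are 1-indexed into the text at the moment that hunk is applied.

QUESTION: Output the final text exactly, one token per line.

Hunk 1: at line 1 remove [nfzgb] add [mgkad,bzu,qkcxp] -> 9 lines: nuuoy smsn mgkad bzu qkcxp ujy othp iywkh xhpb
Hunk 2: at line 2 remove [mgkad,bzu,qkcxp] add [gldsg,dkt,zjd] -> 9 lines: nuuoy smsn gldsg dkt zjd ujy othp iywkh xhpb
Hunk 3: at line 3 remove [dkt,zjd] add [lhlbu,eyyg] -> 9 lines: nuuoy smsn gldsg lhlbu eyyg ujy othp iywkh xhpb
Hunk 4: at line 3 remove [eyyg] add [oekqb,uidt,yem] -> 11 lines: nuuoy smsn gldsg lhlbu oekqb uidt yem ujy othp iywkh xhpb

Answer: nuuoy
smsn
gldsg
lhlbu
oekqb
uidt
yem
ujy
othp
iywkh
xhpb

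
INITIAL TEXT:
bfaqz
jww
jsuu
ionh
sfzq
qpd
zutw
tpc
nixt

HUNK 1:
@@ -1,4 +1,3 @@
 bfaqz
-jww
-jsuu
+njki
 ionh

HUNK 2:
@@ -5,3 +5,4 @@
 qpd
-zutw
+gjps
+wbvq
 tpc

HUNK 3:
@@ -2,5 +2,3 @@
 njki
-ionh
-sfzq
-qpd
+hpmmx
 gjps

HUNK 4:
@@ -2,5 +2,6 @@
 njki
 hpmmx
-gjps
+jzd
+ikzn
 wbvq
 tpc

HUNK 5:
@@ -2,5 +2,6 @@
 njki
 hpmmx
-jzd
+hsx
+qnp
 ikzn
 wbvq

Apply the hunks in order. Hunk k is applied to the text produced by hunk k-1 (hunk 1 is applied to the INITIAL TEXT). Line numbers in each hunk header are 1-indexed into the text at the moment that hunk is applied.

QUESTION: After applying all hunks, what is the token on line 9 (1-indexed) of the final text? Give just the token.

Hunk 1: at line 1 remove [jww,jsuu] add [njki] -> 8 lines: bfaqz njki ionh sfzq qpd zutw tpc nixt
Hunk 2: at line 5 remove [zutw] add [gjps,wbvq] -> 9 lines: bfaqz njki ionh sfzq qpd gjps wbvq tpc nixt
Hunk 3: at line 2 remove [ionh,sfzq,qpd] add [hpmmx] -> 7 lines: bfaqz njki hpmmx gjps wbvq tpc nixt
Hunk 4: at line 2 remove [gjps] add [jzd,ikzn] -> 8 lines: bfaqz njki hpmmx jzd ikzn wbvq tpc nixt
Hunk 5: at line 2 remove [jzd] add [hsx,qnp] -> 9 lines: bfaqz njki hpmmx hsx qnp ikzn wbvq tpc nixt
Final line 9: nixt

Answer: nixt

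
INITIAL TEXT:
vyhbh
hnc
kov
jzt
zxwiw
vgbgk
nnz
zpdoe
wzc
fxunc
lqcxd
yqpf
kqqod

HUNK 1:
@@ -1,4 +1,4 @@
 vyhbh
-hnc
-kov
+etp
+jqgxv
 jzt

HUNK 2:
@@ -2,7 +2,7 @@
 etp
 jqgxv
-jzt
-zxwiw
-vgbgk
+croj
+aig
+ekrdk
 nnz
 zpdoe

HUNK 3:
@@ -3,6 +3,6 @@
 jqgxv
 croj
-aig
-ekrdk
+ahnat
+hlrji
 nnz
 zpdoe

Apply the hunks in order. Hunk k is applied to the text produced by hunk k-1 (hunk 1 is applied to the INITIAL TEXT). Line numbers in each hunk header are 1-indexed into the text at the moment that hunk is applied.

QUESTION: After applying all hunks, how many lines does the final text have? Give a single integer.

Hunk 1: at line 1 remove [hnc,kov] add [etp,jqgxv] -> 13 lines: vyhbh etp jqgxv jzt zxwiw vgbgk nnz zpdoe wzc fxunc lqcxd yqpf kqqod
Hunk 2: at line 2 remove [jzt,zxwiw,vgbgk] add [croj,aig,ekrdk] -> 13 lines: vyhbh etp jqgxv croj aig ekrdk nnz zpdoe wzc fxunc lqcxd yqpf kqqod
Hunk 3: at line 3 remove [aig,ekrdk] add [ahnat,hlrji] -> 13 lines: vyhbh etp jqgxv croj ahnat hlrji nnz zpdoe wzc fxunc lqcxd yqpf kqqod
Final line count: 13

Answer: 13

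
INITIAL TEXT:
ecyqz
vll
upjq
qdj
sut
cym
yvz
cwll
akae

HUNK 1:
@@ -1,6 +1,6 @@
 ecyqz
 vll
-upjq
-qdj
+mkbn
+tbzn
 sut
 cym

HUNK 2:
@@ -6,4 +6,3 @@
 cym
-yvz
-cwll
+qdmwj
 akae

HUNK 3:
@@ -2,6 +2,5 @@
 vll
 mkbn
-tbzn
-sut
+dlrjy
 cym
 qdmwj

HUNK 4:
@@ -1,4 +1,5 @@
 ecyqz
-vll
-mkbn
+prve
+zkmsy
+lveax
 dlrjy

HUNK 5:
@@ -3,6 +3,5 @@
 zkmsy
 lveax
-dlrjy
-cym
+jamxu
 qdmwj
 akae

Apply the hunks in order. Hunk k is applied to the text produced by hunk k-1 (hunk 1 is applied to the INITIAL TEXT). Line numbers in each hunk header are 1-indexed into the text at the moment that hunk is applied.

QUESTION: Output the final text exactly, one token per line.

Hunk 1: at line 1 remove [upjq,qdj] add [mkbn,tbzn] -> 9 lines: ecyqz vll mkbn tbzn sut cym yvz cwll akae
Hunk 2: at line 6 remove [yvz,cwll] add [qdmwj] -> 8 lines: ecyqz vll mkbn tbzn sut cym qdmwj akae
Hunk 3: at line 2 remove [tbzn,sut] add [dlrjy] -> 7 lines: ecyqz vll mkbn dlrjy cym qdmwj akae
Hunk 4: at line 1 remove [vll,mkbn] add [prve,zkmsy,lveax] -> 8 lines: ecyqz prve zkmsy lveax dlrjy cym qdmwj akae
Hunk 5: at line 3 remove [dlrjy,cym] add [jamxu] -> 7 lines: ecyqz prve zkmsy lveax jamxu qdmwj akae

Answer: ecyqz
prve
zkmsy
lveax
jamxu
qdmwj
akae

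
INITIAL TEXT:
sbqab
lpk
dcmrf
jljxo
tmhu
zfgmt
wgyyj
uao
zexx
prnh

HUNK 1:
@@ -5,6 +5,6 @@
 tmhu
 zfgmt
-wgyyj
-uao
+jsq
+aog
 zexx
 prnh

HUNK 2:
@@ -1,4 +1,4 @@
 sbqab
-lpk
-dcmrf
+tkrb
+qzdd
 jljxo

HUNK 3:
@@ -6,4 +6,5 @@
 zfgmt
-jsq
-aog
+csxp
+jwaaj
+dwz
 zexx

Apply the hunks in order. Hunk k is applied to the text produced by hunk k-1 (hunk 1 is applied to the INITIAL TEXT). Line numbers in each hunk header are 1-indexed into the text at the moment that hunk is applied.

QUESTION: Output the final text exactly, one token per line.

Answer: sbqab
tkrb
qzdd
jljxo
tmhu
zfgmt
csxp
jwaaj
dwz
zexx
prnh

Derivation:
Hunk 1: at line 5 remove [wgyyj,uao] add [jsq,aog] -> 10 lines: sbqab lpk dcmrf jljxo tmhu zfgmt jsq aog zexx prnh
Hunk 2: at line 1 remove [lpk,dcmrf] add [tkrb,qzdd] -> 10 lines: sbqab tkrb qzdd jljxo tmhu zfgmt jsq aog zexx prnh
Hunk 3: at line 6 remove [jsq,aog] add [csxp,jwaaj,dwz] -> 11 lines: sbqab tkrb qzdd jljxo tmhu zfgmt csxp jwaaj dwz zexx prnh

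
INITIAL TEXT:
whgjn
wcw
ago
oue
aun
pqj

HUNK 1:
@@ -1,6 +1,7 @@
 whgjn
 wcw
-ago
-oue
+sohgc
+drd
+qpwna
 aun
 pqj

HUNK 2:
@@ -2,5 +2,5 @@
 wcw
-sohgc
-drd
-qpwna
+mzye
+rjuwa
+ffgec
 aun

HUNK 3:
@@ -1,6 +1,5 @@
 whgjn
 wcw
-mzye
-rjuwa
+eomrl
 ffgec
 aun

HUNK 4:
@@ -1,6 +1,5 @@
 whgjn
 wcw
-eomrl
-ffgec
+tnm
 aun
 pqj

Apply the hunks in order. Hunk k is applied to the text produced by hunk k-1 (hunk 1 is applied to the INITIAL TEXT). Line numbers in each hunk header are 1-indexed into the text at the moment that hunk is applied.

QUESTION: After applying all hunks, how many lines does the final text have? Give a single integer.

Hunk 1: at line 1 remove [ago,oue] add [sohgc,drd,qpwna] -> 7 lines: whgjn wcw sohgc drd qpwna aun pqj
Hunk 2: at line 2 remove [sohgc,drd,qpwna] add [mzye,rjuwa,ffgec] -> 7 lines: whgjn wcw mzye rjuwa ffgec aun pqj
Hunk 3: at line 1 remove [mzye,rjuwa] add [eomrl] -> 6 lines: whgjn wcw eomrl ffgec aun pqj
Hunk 4: at line 1 remove [eomrl,ffgec] add [tnm] -> 5 lines: whgjn wcw tnm aun pqj
Final line count: 5

Answer: 5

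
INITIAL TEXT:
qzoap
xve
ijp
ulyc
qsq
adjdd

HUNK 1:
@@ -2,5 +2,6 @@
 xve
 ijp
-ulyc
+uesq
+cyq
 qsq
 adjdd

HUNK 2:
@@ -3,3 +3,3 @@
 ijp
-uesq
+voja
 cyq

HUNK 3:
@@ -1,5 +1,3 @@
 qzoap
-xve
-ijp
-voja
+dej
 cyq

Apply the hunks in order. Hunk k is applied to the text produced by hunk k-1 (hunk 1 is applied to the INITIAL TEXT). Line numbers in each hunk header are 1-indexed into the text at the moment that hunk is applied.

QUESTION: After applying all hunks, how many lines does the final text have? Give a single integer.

Hunk 1: at line 2 remove [ulyc] add [uesq,cyq] -> 7 lines: qzoap xve ijp uesq cyq qsq adjdd
Hunk 2: at line 3 remove [uesq] add [voja] -> 7 lines: qzoap xve ijp voja cyq qsq adjdd
Hunk 3: at line 1 remove [xve,ijp,voja] add [dej] -> 5 lines: qzoap dej cyq qsq adjdd
Final line count: 5

Answer: 5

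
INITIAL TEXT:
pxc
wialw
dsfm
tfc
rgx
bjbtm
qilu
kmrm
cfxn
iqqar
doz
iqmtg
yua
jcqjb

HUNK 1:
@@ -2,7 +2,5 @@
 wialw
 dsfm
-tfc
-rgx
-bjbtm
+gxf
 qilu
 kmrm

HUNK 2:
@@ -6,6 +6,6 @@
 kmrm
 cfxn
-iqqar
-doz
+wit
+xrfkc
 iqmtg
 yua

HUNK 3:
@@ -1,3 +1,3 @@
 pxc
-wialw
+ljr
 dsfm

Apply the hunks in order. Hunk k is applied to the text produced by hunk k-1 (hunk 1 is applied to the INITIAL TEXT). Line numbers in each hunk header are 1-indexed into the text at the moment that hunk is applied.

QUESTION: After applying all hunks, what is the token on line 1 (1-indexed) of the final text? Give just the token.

Hunk 1: at line 2 remove [tfc,rgx,bjbtm] add [gxf] -> 12 lines: pxc wialw dsfm gxf qilu kmrm cfxn iqqar doz iqmtg yua jcqjb
Hunk 2: at line 6 remove [iqqar,doz] add [wit,xrfkc] -> 12 lines: pxc wialw dsfm gxf qilu kmrm cfxn wit xrfkc iqmtg yua jcqjb
Hunk 3: at line 1 remove [wialw] add [ljr] -> 12 lines: pxc ljr dsfm gxf qilu kmrm cfxn wit xrfkc iqmtg yua jcqjb
Final line 1: pxc

Answer: pxc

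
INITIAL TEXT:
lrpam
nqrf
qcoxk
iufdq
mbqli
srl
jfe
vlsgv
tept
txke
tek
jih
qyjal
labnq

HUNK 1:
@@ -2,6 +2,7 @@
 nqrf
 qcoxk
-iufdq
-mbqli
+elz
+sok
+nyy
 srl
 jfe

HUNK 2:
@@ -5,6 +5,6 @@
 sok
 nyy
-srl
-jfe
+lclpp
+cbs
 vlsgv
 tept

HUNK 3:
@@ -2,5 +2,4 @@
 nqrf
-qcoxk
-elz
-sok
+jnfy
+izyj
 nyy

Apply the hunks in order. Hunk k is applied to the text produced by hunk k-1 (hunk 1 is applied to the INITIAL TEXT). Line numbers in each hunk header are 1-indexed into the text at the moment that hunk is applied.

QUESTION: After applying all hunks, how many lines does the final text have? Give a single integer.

Hunk 1: at line 2 remove [iufdq,mbqli] add [elz,sok,nyy] -> 15 lines: lrpam nqrf qcoxk elz sok nyy srl jfe vlsgv tept txke tek jih qyjal labnq
Hunk 2: at line 5 remove [srl,jfe] add [lclpp,cbs] -> 15 lines: lrpam nqrf qcoxk elz sok nyy lclpp cbs vlsgv tept txke tek jih qyjal labnq
Hunk 3: at line 2 remove [qcoxk,elz,sok] add [jnfy,izyj] -> 14 lines: lrpam nqrf jnfy izyj nyy lclpp cbs vlsgv tept txke tek jih qyjal labnq
Final line count: 14

Answer: 14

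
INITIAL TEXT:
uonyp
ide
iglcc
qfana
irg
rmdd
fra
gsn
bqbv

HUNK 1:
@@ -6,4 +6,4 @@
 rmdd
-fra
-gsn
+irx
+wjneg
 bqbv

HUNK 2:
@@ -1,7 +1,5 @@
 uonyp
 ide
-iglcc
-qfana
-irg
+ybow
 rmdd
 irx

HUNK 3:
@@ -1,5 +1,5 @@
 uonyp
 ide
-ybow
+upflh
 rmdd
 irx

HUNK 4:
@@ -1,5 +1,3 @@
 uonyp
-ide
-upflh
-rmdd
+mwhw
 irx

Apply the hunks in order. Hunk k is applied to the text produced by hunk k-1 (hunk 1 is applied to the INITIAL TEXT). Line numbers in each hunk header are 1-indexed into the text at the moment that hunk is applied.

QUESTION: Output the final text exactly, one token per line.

Hunk 1: at line 6 remove [fra,gsn] add [irx,wjneg] -> 9 lines: uonyp ide iglcc qfana irg rmdd irx wjneg bqbv
Hunk 2: at line 1 remove [iglcc,qfana,irg] add [ybow] -> 7 lines: uonyp ide ybow rmdd irx wjneg bqbv
Hunk 3: at line 1 remove [ybow] add [upflh] -> 7 lines: uonyp ide upflh rmdd irx wjneg bqbv
Hunk 4: at line 1 remove [ide,upflh,rmdd] add [mwhw] -> 5 lines: uonyp mwhw irx wjneg bqbv

Answer: uonyp
mwhw
irx
wjneg
bqbv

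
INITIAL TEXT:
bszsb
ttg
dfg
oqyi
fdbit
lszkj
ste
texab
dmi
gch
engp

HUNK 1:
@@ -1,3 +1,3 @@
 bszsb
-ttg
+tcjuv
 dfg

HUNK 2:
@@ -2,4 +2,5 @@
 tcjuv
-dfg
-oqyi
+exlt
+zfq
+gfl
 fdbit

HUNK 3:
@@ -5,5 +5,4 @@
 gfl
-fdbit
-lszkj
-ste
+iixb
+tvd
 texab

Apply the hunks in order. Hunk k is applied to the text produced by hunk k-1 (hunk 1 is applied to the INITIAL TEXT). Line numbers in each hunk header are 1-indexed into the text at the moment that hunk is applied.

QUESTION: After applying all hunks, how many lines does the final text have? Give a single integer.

Hunk 1: at line 1 remove [ttg] add [tcjuv] -> 11 lines: bszsb tcjuv dfg oqyi fdbit lszkj ste texab dmi gch engp
Hunk 2: at line 2 remove [dfg,oqyi] add [exlt,zfq,gfl] -> 12 lines: bszsb tcjuv exlt zfq gfl fdbit lszkj ste texab dmi gch engp
Hunk 3: at line 5 remove [fdbit,lszkj,ste] add [iixb,tvd] -> 11 lines: bszsb tcjuv exlt zfq gfl iixb tvd texab dmi gch engp
Final line count: 11

Answer: 11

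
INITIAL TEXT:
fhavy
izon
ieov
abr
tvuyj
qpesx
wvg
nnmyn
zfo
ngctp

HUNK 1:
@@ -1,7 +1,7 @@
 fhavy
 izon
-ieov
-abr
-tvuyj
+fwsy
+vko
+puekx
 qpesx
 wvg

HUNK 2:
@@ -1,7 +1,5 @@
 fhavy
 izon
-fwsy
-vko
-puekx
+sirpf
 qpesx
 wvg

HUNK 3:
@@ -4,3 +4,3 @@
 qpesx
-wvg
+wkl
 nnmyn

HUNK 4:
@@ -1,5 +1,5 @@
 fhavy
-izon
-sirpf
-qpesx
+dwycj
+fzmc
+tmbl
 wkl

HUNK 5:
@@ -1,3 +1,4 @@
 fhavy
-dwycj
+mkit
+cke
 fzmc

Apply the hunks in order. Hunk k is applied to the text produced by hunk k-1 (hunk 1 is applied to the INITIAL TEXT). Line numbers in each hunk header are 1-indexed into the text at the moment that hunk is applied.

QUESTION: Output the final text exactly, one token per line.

Hunk 1: at line 1 remove [ieov,abr,tvuyj] add [fwsy,vko,puekx] -> 10 lines: fhavy izon fwsy vko puekx qpesx wvg nnmyn zfo ngctp
Hunk 2: at line 1 remove [fwsy,vko,puekx] add [sirpf] -> 8 lines: fhavy izon sirpf qpesx wvg nnmyn zfo ngctp
Hunk 3: at line 4 remove [wvg] add [wkl] -> 8 lines: fhavy izon sirpf qpesx wkl nnmyn zfo ngctp
Hunk 4: at line 1 remove [izon,sirpf,qpesx] add [dwycj,fzmc,tmbl] -> 8 lines: fhavy dwycj fzmc tmbl wkl nnmyn zfo ngctp
Hunk 5: at line 1 remove [dwycj] add [mkit,cke] -> 9 lines: fhavy mkit cke fzmc tmbl wkl nnmyn zfo ngctp

Answer: fhavy
mkit
cke
fzmc
tmbl
wkl
nnmyn
zfo
ngctp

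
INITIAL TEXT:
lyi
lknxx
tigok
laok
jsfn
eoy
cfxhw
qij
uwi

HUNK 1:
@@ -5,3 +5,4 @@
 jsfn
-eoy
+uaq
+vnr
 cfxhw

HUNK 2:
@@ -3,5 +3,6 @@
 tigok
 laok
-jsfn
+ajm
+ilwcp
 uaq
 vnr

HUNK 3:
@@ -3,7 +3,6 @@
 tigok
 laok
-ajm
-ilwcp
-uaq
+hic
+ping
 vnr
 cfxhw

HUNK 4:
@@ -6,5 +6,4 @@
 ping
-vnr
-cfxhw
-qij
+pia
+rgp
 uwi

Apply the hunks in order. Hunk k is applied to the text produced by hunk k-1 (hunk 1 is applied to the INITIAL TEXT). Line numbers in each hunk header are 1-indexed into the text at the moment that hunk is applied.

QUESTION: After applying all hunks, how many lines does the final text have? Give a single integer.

Hunk 1: at line 5 remove [eoy] add [uaq,vnr] -> 10 lines: lyi lknxx tigok laok jsfn uaq vnr cfxhw qij uwi
Hunk 2: at line 3 remove [jsfn] add [ajm,ilwcp] -> 11 lines: lyi lknxx tigok laok ajm ilwcp uaq vnr cfxhw qij uwi
Hunk 3: at line 3 remove [ajm,ilwcp,uaq] add [hic,ping] -> 10 lines: lyi lknxx tigok laok hic ping vnr cfxhw qij uwi
Hunk 4: at line 6 remove [vnr,cfxhw,qij] add [pia,rgp] -> 9 lines: lyi lknxx tigok laok hic ping pia rgp uwi
Final line count: 9

Answer: 9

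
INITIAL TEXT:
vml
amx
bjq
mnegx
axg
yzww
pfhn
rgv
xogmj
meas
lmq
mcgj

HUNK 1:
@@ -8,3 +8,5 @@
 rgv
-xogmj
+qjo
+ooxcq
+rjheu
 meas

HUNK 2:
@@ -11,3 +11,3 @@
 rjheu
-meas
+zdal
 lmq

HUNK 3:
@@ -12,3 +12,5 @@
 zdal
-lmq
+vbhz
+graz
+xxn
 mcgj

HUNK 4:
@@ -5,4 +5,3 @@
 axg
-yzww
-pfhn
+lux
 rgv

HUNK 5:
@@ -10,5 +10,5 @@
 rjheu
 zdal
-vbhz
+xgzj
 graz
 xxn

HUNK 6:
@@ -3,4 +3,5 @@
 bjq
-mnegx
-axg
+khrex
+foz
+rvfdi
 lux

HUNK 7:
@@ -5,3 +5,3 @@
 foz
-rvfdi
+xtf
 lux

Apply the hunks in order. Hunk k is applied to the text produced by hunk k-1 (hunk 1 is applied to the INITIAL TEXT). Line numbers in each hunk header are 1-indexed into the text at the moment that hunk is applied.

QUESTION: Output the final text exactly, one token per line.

Answer: vml
amx
bjq
khrex
foz
xtf
lux
rgv
qjo
ooxcq
rjheu
zdal
xgzj
graz
xxn
mcgj

Derivation:
Hunk 1: at line 8 remove [xogmj] add [qjo,ooxcq,rjheu] -> 14 lines: vml amx bjq mnegx axg yzww pfhn rgv qjo ooxcq rjheu meas lmq mcgj
Hunk 2: at line 11 remove [meas] add [zdal] -> 14 lines: vml amx bjq mnegx axg yzww pfhn rgv qjo ooxcq rjheu zdal lmq mcgj
Hunk 3: at line 12 remove [lmq] add [vbhz,graz,xxn] -> 16 lines: vml amx bjq mnegx axg yzww pfhn rgv qjo ooxcq rjheu zdal vbhz graz xxn mcgj
Hunk 4: at line 5 remove [yzww,pfhn] add [lux] -> 15 lines: vml amx bjq mnegx axg lux rgv qjo ooxcq rjheu zdal vbhz graz xxn mcgj
Hunk 5: at line 10 remove [vbhz] add [xgzj] -> 15 lines: vml amx bjq mnegx axg lux rgv qjo ooxcq rjheu zdal xgzj graz xxn mcgj
Hunk 6: at line 3 remove [mnegx,axg] add [khrex,foz,rvfdi] -> 16 lines: vml amx bjq khrex foz rvfdi lux rgv qjo ooxcq rjheu zdal xgzj graz xxn mcgj
Hunk 7: at line 5 remove [rvfdi] add [xtf] -> 16 lines: vml amx bjq khrex foz xtf lux rgv qjo ooxcq rjheu zdal xgzj graz xxn mcgj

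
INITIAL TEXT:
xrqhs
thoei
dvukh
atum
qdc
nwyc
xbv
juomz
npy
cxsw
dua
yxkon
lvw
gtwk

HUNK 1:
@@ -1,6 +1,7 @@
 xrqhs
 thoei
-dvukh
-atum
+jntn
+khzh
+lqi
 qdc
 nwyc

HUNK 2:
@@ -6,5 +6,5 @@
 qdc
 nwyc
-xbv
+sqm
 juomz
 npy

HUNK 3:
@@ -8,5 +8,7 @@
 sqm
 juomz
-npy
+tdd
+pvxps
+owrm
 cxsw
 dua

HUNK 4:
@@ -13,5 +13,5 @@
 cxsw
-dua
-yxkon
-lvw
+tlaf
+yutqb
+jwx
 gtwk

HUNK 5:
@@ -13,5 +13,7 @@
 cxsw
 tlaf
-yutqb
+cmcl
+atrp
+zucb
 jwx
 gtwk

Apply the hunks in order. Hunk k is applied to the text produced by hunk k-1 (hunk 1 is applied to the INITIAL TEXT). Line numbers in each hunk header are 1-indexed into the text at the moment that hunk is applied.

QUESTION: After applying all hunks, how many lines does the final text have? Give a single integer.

Answer: 19

Derivation:
Hunk 1: at line 1 remove [dvukh,atum] add [jntn,khzh,lqi] -> 15 lines: xrqhs thoei jntn khzh lqi qdc nwyc xbv juomz npy cxsw dua yxkon lvw gtwk
Hunk 2: at line 6 remove [xbv] add [sqm] -> 15 lines: xrqhs thoei jntn khzh lqi qdc nwyc sqm juomz npy cxsw dua yxkon lvw gtwk
Hunk 3: at line 8 remove [npy] add [tdd,pvxps,owrm] -> 17 lines: xrqhs thoei jntn khzh lqi qdc nwyc sqm juomz tdd pvxps owrm cxsw dua yxkon lvw gtwk
Hunk 4: at line 13 remove [dua,yxkon,lvw] add [tlaf,yutqb,jwx] -> 17 lines: xrqhs thoei jntn khzh lqi qdc nwyc sqm juomz tdd pvxps owrm cxsw tlaf yutqb jwx gtwk
Hunk 5: at line 13 remove [yutqb] add [cmcl,atrp,zucb] -> 19 lines: xrqhs thoei jntn khzh lqi qdc nwyc sqm juomz tdd pvxps owrm cxsw tlaf cmcl atrp zucb jwx gtwk
Final line count: 19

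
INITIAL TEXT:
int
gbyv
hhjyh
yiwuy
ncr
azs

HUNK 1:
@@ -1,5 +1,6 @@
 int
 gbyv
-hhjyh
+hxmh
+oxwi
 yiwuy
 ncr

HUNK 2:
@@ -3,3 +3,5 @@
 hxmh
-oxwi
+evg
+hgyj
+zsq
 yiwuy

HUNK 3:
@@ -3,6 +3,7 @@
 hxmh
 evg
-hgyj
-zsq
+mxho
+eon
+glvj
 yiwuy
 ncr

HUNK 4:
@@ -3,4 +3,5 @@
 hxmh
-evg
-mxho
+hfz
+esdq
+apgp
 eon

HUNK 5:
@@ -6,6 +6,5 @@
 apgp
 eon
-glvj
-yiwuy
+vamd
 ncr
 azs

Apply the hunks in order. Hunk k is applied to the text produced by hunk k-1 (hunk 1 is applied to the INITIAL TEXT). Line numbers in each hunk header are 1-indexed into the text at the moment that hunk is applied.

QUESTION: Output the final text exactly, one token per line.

Answer: int
gbyv
hxmh
hfz
esdq
apgp
eon
vamd
ncr
azs

Derivation:
Hunk 1: at line 1 remove [hhjyh] add [hxmh,oxwi] -> 7 lines: int gbyv hxmh oxwi yiwuy ncr azs
Hunk 2: at line 3 remove [oxwi] add [evg,hgyj,zsq] -> 9 lines: int gbyv hxmh evg hgyj zsq yiwuy ncr azs
Hunk 3: at line 3 remove [hgyj,zsq] add [mxho,eon,glvj] -> 10 lines: int gbyv hxmh evg mxho eon glvj yiwuy ncr azs
Hunk 4: at line 3 remove [evg,mxho] add [hfz,esdq,apgp] -> 11 lines: int gbyv hxmh hfz esdq apgp eon glvj yiwuy ncr azs
Hunk 5: at line 6 remove [glvj,yiwuy] add [vamd] -> 10 lines: int gbyv hxmh hfz esdq apgp eon vamd ncr azs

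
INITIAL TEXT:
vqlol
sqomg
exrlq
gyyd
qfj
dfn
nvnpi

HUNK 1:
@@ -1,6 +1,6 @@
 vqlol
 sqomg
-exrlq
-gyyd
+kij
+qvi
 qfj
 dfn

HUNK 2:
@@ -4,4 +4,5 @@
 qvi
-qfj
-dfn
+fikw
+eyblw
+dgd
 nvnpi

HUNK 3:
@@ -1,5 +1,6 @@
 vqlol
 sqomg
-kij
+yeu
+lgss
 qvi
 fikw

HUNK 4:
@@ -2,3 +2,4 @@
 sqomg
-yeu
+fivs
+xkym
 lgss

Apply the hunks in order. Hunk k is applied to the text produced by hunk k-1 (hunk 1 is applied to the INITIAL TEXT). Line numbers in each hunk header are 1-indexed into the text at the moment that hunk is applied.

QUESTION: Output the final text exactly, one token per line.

Hunk 1: at line 1 remove [exrlq,gyyd] add [kij,qvi] -> 7 lines: vqlol sqomg kij qvi qfj dfn nvnpi
Hunk 2: at line 4 remove [qfj,dfn] add [fikw,eyblw,dgd] -> 8 lines: vqlol sqomg kij qvi fikw eyblw dgd nvnpi
Hunk 3: at line 1 remove [kij] add [yeu,lgss] -> 9 lines: vqlol sqomg yeu lgss qvi fikw eyblw dgd nvnpi
Hunk 4: at line 2 remove [yeu] add [fivs,xkym] -> 10 lines: vqlol sqomg fivs xkym lgss qvi fikw eyblw dgd nvnpi

Answer: vqlol
sqomg
fivs
xkym
lgss
qvi
fikw
eyblw
dgd
nvnpi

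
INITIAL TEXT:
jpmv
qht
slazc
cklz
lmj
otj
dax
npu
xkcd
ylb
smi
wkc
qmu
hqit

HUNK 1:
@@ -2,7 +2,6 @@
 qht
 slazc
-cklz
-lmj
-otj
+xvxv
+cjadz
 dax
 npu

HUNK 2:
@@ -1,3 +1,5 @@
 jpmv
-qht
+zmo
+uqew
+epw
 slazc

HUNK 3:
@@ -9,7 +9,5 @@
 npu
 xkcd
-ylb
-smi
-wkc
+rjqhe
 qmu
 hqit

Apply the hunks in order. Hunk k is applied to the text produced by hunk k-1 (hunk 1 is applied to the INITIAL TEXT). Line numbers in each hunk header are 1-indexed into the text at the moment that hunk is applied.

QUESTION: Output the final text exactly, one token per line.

Answer: jpmv
zmo
uqew
epw
slazc
xvxv
cjadz
dax
npu
xkcd
rjqhe
qmu
hqit

Derivation:
Hunk 1: at line 2 remove [cklz,lmj,otj] add [xvxv,cjadz] -> 13 lines: jpmv qht slazc xvxv cjadz dax npu xkcd ylb smi wkc qmu hqit
Hunk 2: at line 1 remove [qht] add [zmo,uqew,epw] -> 15 lines: jpmv zmo uqew epw slazc xvxv cjadz dax npu xkcd ylb smi wkc qmu hqit
Hunk 3: at line 9 remove [ylb,smi,wkc] add [rjqhe] -> 13 lines: jpmv zmo uqew epw slazc xvxv cjadz dax npu xkcd rjqhe qmu hqit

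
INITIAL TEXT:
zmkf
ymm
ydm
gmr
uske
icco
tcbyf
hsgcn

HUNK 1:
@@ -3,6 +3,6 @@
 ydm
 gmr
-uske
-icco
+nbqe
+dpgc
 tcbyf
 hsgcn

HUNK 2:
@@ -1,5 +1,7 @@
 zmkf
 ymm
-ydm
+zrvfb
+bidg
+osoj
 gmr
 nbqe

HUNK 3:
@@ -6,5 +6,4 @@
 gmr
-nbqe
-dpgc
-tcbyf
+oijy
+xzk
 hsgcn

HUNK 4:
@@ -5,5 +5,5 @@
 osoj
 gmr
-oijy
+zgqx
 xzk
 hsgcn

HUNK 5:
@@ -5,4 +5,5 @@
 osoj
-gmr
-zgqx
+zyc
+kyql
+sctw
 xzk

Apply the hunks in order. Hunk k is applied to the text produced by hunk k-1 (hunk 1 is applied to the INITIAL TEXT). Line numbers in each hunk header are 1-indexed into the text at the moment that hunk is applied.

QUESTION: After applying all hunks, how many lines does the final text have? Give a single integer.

Hunk 1: at line 3 remove [uske,icco] add [nbqe,dpgc] -> 8 lines: zmkf ymm ydm gmr nbqe dpgc tcbyf hsgcn
Hunk 2: at line 1 remove [ydm] add [zrvfb,bidg,osoj] -> 10 lines: zmkf ymm zrvfb bidg osoj gmr nbqe dpgc tcbyf hsgcn
Hunk 3: at line 6 remove [nbqe,dpgc,tcbyf] add [oijy,xzk] -> 9 lines: zmkf ymm zrvfb bidg osoj gmr oijy xzk hsgcn
Hunk 4: at line 5 remove [oijy] add [zgqx] -> 9 lines: zmkf ymm zrvfb bidg osoj gmr zgqx xzk hsgcn
Hunk 5: at line 5 remove [gmr,zgqx] add [zyc,kyql,sctw] -> 10 lines: zmkf ymm zrvfb bidg osoj zyc kyql sctw xzk hsgcn
Final line count: 10

Answer: 10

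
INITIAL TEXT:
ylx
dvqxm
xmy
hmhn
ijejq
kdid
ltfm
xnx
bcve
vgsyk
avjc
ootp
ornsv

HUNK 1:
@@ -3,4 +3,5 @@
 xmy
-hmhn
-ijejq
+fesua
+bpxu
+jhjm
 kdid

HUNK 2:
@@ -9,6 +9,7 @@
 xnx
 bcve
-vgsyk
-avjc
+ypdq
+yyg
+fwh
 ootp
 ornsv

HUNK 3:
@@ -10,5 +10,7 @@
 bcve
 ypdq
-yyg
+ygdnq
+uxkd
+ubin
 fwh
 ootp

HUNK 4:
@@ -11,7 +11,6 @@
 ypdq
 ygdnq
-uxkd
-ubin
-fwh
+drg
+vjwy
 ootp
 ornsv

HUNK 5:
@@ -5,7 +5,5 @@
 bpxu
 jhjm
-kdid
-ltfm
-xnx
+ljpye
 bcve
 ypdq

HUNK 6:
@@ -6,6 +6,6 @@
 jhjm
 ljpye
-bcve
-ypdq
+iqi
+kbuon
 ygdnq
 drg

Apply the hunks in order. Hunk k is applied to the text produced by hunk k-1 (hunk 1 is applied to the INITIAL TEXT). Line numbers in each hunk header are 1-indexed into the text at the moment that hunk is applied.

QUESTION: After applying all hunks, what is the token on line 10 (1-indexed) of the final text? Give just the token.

Answer: ygdnq

Derivation:
Hunk 1: at line 3 remove [hmhn,ijejq] add [fesua,bpxu,jhjm] -> 14 lines: ylx dvqxm xmy fesua bpxu jhjm kdid ltfm xnx bcve vgsyk avjc ootp ornsv
Hunk 2: at line 9 remove [vgsyk,avjc] add [ypdq,yyg,fwh] -> 15 lines: ylx dvqxm xmy fesua bpxu jhjm kdid ltfm xnx bcve ypdq yyg fwh ootp ornsv
Hunk 3: at line 10 remove [yyg] add [ygdnq,uxkd,ubin] -> 17 lines: ylx dvqxm xmy fesua bpxu jhjm kdid ltfm xnx bcve ypdq ygdnq uxkd ubin fwh ootp ornsv
Hunk 4: at line 11 remove [uxkd,ubin,fwh] add [drg,vjwy] -> 16 lines: ylx dvqxm xmy fesua bpxu jhjm kdid ltfm xnx bcve ypdq ygdnq drg vjwy ootp ornsv
Hunk 5: at line 5 remove [kdid,ltfm,xnx] add [ljpye] -> 14 lines: ylx dvqxm xmy fesua bpxu jhjm ljpye bcve ypdq ygdnq drg vjwy ootp ornsv
Hunk 6: at line 6 remove [bcve,ypdq] add [iqi,kbuon] -> 14 lines: ylx dvqxm xmy fesua bpxu jhjm ljpye iqi kbuon ygdnq drg vjwy ootp ornsv
Final line 10: ygdnq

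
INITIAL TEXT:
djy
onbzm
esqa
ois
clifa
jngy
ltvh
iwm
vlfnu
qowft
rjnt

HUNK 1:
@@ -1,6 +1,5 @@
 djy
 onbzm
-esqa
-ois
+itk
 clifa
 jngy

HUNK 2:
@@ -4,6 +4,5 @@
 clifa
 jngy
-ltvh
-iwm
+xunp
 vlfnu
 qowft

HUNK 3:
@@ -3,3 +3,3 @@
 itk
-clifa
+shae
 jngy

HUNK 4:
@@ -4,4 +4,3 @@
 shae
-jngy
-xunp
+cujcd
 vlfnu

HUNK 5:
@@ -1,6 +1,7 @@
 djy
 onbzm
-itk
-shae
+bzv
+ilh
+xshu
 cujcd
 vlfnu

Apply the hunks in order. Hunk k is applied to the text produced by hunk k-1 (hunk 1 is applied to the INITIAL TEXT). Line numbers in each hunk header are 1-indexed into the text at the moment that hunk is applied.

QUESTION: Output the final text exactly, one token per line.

Hunk 1: at line 1 remove [esqa,ois] add [itk] -> 10 lines: djy onbzm itk clifa jngy ltvh iwm vlfnu qowft rjnt
Hunk 2: at line 4 remove [ltvh,iwm] add [xunp] -> 9 lines: djy onbzm itk clifa jngy xunp vlfnu qowft rjnt
Hunk 3: at line 3 remove [clifa] add [shae] -> 9 lines: djy onbzm itk shae jngy xunp vlfnu qowft rjnt
Hunk 4: at line 4 remove [jngy,xunp] add [cujcd] -> 8 lines: djy onbzm itk shae cujcd vlfnu qowft rjnt
Hunk 5: at line 1 remove [itk,shae] add [bzv,ilh,xshu] -> 9 lines: djy onbzm bzv ilh xshu cujcd vlfnu qowft rjnt

Answer: djy
onbzm
bzv
ilh
xshu
cujcd
vlfnu
qowft
rjnt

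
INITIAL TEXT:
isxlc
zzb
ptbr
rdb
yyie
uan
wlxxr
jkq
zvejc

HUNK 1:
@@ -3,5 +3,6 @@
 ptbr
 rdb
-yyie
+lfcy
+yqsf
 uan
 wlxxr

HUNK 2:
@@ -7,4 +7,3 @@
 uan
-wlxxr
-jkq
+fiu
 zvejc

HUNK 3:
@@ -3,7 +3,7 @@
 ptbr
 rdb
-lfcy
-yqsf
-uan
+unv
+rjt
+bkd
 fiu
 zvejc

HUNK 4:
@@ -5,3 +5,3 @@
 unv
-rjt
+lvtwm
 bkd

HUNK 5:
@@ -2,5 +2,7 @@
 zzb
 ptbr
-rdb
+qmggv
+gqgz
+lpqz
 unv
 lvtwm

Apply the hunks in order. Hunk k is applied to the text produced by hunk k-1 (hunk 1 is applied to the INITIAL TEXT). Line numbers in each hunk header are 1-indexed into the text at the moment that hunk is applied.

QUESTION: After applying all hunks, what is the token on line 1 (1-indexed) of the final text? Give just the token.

Hunk 1: at line 3 remove [yyie] add [lfcy,yqsf] -> 10 lines: isxlc zzb ptbr rdb lfcy yqsf uan wlxxr jkq zvejc
Hunk 2: at line 7 remove [wlxxr,jkq] add [fiu] -> 9 lines: isxlc zzb ptbr rdb lfcy yqsf uan fiu zvejc
Hunk 3: at line 3 remove [lfcy,yqsf,uan] add [unv,rjt,bkd] -> 9 lines: isxlc zzb ptbr rdb unv rjt bkd fiu zvejc
Hunk 4: at line 5 remove [rjt] add [lvtwm] -> 9 lines: isxlc zzb ptbr rdb unv lvtwm bkd fiu zvejc
Hunk 5: at line 2 remove [rdb] add [qmggv,gqgz,lpqz] -> 11 lines: isxlc zzb ptbr qmggv gqgz lpqz unv lvtwm bkd fiu zvejc
Final line 1: isxlc

Answer: isxlc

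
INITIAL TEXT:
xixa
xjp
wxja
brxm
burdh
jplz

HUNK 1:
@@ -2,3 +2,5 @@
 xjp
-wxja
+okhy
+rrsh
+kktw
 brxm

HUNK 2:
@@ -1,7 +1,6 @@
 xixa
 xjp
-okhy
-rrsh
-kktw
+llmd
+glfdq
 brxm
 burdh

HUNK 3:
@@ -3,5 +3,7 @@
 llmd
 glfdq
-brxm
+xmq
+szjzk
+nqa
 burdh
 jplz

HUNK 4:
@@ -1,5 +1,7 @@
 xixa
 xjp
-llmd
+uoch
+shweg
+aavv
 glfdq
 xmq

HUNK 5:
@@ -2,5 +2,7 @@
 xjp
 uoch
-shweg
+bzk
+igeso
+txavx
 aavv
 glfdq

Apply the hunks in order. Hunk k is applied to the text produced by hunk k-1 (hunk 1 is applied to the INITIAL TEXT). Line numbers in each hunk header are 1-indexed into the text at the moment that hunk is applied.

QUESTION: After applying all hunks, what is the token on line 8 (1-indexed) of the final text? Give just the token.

Answer: glfdq

Derivation:
Hunk 1: at line 2 remove [wxja] add [okhy,rrsh,kktw] -> 8 lines: xixa xjp okhy rrsh kktw brxm burdh jplz
Hunk 2: at line 1 remove [okhy,rrsh,kktw] add [llmd,glfdq] -> 7 lines: xixa xjp llmd glfdq brxm burdh jplz
Hunk 3: at line 3 remove [brxm] add [xmq,szjzk,nqa] -> 9 lines: xixa xjp llmd glfdq xmq szjzk nqa burdh jplz
Hunk 4: at line 1 remove [llmd] add [uoch,shweg,aavv] -> 11 lines: xixa xjp uoch shweg aavv glfdq xmq szjzk nqa burdh jplz
Hunk 5: at line 2 remove [shweg] add [bzk,igeso,txavx] -> 13 lines: xixa xjp uoch bzk igeso txavx aavv glfdq xmq szjzk nqa burdh jplz
Final line 8: glfdq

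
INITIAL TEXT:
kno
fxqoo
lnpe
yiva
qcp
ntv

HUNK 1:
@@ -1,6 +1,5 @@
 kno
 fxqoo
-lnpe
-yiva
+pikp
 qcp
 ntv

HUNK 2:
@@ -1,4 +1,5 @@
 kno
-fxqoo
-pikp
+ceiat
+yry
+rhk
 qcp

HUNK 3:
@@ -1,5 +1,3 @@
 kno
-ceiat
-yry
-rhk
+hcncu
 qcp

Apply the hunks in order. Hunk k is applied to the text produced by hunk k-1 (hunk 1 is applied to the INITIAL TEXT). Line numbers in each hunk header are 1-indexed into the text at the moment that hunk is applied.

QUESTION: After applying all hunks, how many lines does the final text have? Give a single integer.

Answer: 4

Derivation:
Hunk 1: at line 1 remove [lnpe,yiva] add [pikp] -> 5 lines: kno fxqoo pikp qcp ntv
Hunk 2: at line 1 remove [fxqoo,pikp] add [ceiat,yry,rhk] -> 6 lines: kno ceiat yry rhk qcp ntv
Hunk 3: at line 1 remove [ceiat,yry,rhk] add [hcncu] -> 4 lines: kno hcncu qcp ntv
Final line count: 4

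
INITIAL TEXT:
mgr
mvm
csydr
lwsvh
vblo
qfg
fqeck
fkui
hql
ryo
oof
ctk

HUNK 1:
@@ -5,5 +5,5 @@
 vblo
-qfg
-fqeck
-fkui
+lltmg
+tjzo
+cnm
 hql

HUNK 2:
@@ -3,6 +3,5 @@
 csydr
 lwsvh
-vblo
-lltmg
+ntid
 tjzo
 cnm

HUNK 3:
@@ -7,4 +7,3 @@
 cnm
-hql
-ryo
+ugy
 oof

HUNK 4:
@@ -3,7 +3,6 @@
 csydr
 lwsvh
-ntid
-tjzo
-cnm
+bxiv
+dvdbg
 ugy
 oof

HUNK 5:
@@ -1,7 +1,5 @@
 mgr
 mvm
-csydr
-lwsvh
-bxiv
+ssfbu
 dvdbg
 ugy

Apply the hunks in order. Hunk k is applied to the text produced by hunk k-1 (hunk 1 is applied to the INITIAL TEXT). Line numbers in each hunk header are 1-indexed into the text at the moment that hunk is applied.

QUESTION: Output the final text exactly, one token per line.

Hunk 1: at line 5 remove [qfg,fqeck,fkui] add [lltmg,tjzo,cnm] -> 12 lines: mgr mvm csydr lwsvh vblo lltmg tjzo cnm hql ryo oof ctk
Hunk 2: at line 3 remove [vblo,lltmg] add [ntid] -> 11 lines: mgr mvm csydr lwsvh ntid tjzo cnm hql ryo oof ctk
Hunk 3: at line 7 remove [hql,ryo] add [ugy] -> 10 lines: mgr mvm csydr lwsvh ntid tjzo cnm ugy oof ctk
Hunk 4: at line 3 remove [ntid,tjzo,cnm] add [bxiv,dvdbg] -> 9 lines: mgr mvm csydr lwsvh bxiv dvdbg ugy oof ctk
Hunk 5: at line 1 remove [csydr,lwsvh,bxiv] add [ssfbu] -> 7 lines: mgr mvm ssfbu dvdbg ugy oof ctk

Answer: mgr
mvm
ssfbu
dvdbg
ugy
oof
ctk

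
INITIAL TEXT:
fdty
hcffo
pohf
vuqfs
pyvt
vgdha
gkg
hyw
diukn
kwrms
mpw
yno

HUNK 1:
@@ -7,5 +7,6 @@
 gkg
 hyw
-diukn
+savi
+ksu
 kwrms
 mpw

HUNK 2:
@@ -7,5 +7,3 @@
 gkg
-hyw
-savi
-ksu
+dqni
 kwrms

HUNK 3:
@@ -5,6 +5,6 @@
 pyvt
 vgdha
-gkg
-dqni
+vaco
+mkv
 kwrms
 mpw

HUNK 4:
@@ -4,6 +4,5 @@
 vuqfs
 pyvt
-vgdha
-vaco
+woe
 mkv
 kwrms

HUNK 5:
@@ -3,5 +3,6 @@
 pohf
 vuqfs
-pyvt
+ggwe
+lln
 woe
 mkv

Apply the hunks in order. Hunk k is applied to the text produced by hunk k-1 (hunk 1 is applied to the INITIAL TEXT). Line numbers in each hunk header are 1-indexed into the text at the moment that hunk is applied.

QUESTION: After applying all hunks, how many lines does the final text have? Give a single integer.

Hunk 1: at line 7 remove [diukn] add [savi,ksu] -> 13 lines: fdty hcffo pohf vuqfs pyvt vgdha gkg hyw savi ksu kwrms mpw yno
Hunk 2: at line 7 remove [hyw,savi,ksu] add [dqni] -> 11 lines: fdty hcffo pohf vuqfs pyvt vgdha gkg dqni kwrms mpw yno
Hunk 3: at line 5 remove [gkg,dqni] add [vaco,mkv] -> 11 lines: fdty hcffo pohf vuqfs pyvt vgdha vaco mkv kwrms mpw yno
Hunk 4: at line 4 remove [vgdha,vaco] add [woe] -> 10 lines: fdty hcffo pohf vuqfs pyvt woe mkv kwrms mpw yno
Hunk 5: at line 3 remove [pyvt] add [ggwe,lln] -> 11 lines: fdty hcffo pohf vuqfs ggwe lln woe mkv kwrms mpw yno
Final line count: 11

Answer: 11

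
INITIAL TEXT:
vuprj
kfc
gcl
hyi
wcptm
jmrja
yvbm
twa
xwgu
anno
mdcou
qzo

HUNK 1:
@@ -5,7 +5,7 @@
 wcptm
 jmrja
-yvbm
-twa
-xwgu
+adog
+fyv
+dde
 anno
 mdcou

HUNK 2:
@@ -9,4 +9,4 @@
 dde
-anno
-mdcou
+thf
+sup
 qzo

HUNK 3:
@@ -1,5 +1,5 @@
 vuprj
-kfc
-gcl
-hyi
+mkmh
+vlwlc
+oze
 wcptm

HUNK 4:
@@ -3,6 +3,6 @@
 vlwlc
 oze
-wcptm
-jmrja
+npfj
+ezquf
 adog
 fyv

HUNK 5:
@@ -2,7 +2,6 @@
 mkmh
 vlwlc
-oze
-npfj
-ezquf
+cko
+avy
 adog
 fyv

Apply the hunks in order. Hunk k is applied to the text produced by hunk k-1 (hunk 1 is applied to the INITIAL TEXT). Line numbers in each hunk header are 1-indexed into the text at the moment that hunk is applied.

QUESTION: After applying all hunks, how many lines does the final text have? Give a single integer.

Answer: 11

Derivation:
Hunk 1: at line 5 remove [yvbm,twa,xwgu] add [adog,fyv,dde] -> 12 lines: vuprj kfc gcl hyi wcptm jmrja adog fyv dde anno mdcou qzo
Hunk 2: at line 9 remove [anno,mdcou] add [thf,sup] -> 12 lines: vuprj kfc gcl hyi wcptm jmrja adog fyv dde thf sup qzo
Hunk 3: at line 1 remove [kfc,gcl,hyi] add [mkmh,vlwlc,oze] -> 12 lines: vuprj mkmh vlwlc oze wcptm jmrja adog fyv dde thf sup qzo
Hunk 4: at line 3 remove [wcptm,jmrja] add [npfj,ezquf] -> 12 lines: vuprj mkmh vlwlc oze npfj ezquf adog fyv dde thf sup qzo
Hunk 5: at line 2 remove [oze,npfj,ezquf] add [cko,avy] -> 11 lines: vuprj mkmh vlwlc cko avy adog fyv dde thf sup qzo
Final line count: 11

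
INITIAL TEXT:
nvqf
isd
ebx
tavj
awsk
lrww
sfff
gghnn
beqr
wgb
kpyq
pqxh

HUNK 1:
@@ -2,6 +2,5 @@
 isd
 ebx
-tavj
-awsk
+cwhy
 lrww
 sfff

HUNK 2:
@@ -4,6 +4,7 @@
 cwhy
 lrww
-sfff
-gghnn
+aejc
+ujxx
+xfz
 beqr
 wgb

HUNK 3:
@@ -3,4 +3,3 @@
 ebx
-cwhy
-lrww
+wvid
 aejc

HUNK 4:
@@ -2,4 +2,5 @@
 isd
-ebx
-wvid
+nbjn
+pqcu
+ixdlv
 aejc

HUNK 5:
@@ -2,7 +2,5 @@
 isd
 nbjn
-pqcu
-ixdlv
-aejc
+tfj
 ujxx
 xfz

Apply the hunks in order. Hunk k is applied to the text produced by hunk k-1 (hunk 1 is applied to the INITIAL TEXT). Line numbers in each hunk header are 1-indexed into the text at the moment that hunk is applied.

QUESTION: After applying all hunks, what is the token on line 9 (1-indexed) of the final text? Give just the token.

Answer: kpyq

Derivation:
Hunk 1: at line 2 remove [tavj,awsk] add [cwhy] -> 11 lines: nvqf isd ebx cwhy lrww sfff gghnn beqr wgb kpyq pqxh
Hunk 2: at line 4 remove [sfff,gghnn] add [aejc,ujxx,xfz] -> 12 lines: nvqf isd ebx cwhy lrww aejc ujxx xfz beqr wgb kpyq pqxh
Hunk 3: at line 3 remove [cwhy,lrww] add [wvid] -> 11 lines: nvqf isd ebx wvid aejc ujxx xfz beqr wgb kpyq pqxh
Hunk 4: at line 2 remove [ebx,wvid] add [nbjn,pqcu,ixdlv] -> 12 lines: nvqf isd nbjn pqcu ixdlv aejc ujxx xfz beqr wgb kpyq pqxh
Hunk 5: at line 2 remove [pqcu,ixdlv,aejc] add [tfj] -> 10 lines: nvqf isd nbjn tfj ujxx xfz beqr wgb kpyq pqxh
Final line 9: kpyq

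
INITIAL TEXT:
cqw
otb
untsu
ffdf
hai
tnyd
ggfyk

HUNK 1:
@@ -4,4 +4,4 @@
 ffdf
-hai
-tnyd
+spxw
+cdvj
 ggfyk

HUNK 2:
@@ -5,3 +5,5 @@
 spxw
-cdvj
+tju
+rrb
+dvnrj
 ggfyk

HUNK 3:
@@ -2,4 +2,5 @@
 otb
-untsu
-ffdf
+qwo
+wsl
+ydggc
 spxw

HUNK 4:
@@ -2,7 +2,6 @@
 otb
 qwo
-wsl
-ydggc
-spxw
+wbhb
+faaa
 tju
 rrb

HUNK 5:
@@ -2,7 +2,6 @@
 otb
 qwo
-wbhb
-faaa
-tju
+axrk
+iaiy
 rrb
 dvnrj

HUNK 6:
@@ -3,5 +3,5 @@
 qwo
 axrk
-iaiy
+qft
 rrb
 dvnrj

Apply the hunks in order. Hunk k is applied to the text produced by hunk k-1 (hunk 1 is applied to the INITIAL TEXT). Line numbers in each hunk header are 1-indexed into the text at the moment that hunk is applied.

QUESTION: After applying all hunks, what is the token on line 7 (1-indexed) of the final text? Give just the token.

Hunk 1: at line 4 remove [hai,tnyd] add [spxw,cdvj] -> 7 lines: cqw otb untsu ffdf spxw cdvj ggfyk
Hunk 2: at line 5 remove [cdvj] add [tju,rrb,dvnrj] -> 9 lines: cqw otb untsu ffdf spxw tju rrb dvnrj ggfyk
Hunk 3: at line 2 remove [untsu,ffdf] add [qwo,wsl,ydggc] -> 10 lines: cqw otb qwo wsl ydggc spxw tju rrb dvnrj ggfyk
Hunk 4: at line 2 remove [wsl,ydggc,spxw] add [wbhb,faaa] -> 9 lines: cqw otb qwo wbhb faaa tju rrb dvnrj ggfyk
Hunk 5: at line 2 remove [wbhb,faaa,tju] add [axrk,iaiy] -> 8 lines: cqw otb qwo axrk iaiy rrb dvnrj ggfyk
Hunk 6: at line 3 remove [iaiy] add [qft] -> 8 lines: cqw otb qwo axrk qft rrb dvnrj ggfyk
Final line 7: dvnrj

Answer: dvnrj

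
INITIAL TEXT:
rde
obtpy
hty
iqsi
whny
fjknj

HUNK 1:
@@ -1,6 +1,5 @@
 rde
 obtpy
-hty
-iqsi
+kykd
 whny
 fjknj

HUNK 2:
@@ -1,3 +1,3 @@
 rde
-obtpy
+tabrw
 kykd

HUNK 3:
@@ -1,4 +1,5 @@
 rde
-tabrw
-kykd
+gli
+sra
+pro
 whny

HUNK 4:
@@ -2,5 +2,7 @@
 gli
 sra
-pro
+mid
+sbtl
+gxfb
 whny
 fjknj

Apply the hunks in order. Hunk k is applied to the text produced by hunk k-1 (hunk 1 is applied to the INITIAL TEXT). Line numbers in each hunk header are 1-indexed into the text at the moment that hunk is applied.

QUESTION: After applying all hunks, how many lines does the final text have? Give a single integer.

Hunk 1: at line 1 remove [hty,iqsi] add [kykd] -> 5 lines: rde obtpy kykd whny fjknj
Hunk 2: at line 1 remove [obtpy] add [tabrw] -> 5 lines: rde tabrw kykd whny fjknj
Hunk 3: at line 1 remove [tabrw,kykd] add [gli,sra,pro] -> 6 lines: rde gli sra pro whny fjknj
Hunk 4: at line 2 remove [pro] add [mid,sbtl,gxfb] -> 8 lines: rde gli sra mid sbtl gxfb whny fjknj
Final line count: 8

Answer: 8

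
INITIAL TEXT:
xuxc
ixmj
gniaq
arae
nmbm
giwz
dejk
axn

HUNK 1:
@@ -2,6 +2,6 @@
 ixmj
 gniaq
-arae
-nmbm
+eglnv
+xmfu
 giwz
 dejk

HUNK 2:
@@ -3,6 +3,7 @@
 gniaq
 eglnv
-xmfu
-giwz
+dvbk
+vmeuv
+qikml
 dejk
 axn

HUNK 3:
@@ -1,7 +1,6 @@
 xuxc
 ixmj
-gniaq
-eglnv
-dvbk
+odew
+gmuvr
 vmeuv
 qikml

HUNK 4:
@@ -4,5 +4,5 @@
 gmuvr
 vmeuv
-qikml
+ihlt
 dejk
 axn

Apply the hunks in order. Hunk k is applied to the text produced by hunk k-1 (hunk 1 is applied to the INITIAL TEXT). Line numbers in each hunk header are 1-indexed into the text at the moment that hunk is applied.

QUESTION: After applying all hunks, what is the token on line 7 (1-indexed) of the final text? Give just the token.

Hunk 1: at line 2 remove [arae,nmbm] add [eglnv,xmfu] -> 8 lines: xuxc ixmj gniaq eglnv xmfu giwz dejk axn
Hunk 2: at line 3 remove [xmfu,giwz] add [dvbk,vmeuv,qikml] -> 9 lines: xuxc ixmj gniaq eglnv dvbk vmeuv qikml dejk axn
Hunk 3: at line 1 remove [gniaq,eglnv,dvbk] add [odew,gmuvr] -> 8 lines: xuxc ixmj odew gmuvr vmeuv qikml dejk axn
Hunk 4: at line 4 remove [qikml] add [ihlt] -> 8 lines: xuxc ixmj odew gmuvr vmeuv ihlt dejk axn
Final line 7: dejk

Answer: dejk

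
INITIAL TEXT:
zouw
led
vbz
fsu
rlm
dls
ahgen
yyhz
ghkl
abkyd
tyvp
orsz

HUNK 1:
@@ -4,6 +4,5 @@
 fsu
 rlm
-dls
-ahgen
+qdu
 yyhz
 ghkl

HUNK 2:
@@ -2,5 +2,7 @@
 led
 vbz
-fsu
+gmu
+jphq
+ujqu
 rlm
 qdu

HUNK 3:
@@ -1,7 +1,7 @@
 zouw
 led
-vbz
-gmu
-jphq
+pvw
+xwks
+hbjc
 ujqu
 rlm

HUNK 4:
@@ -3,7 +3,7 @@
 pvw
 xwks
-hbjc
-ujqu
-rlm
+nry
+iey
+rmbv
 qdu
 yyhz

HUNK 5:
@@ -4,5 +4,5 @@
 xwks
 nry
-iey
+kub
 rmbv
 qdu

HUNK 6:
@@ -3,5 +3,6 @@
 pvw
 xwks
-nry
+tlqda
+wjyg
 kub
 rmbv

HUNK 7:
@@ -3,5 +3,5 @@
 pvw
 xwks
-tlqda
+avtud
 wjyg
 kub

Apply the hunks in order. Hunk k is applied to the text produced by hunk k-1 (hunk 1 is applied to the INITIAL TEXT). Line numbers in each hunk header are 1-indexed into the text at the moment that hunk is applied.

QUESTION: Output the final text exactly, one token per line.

Hunk 1: at line 4 remove [dls,ahgen] add [qdu] -> 11 lines: zouw led vbz fsu rlm qdu yyhz ghkl abkyd tyvp orsz
Hunk 2: at line 2 remove [fsu] add [gmu,jphq,ujqu] -> 13 lines: zouw led vbz gmu jphq ujqu rlm qdu yyhz ghkl abkyd tyvp orsz
Hunk 3: at line 1 remove [vbz,gmu,jphq] add [pvw,xwks,hbjc] -> 13 lines: zouw led pvw xwks hbjc ujqu rlm qdu yyhz ghkl abkyd tyvp orsz
Hunk 4: at line 3 remove [hbjc,ujqu,rlm] add [nry,iey,rmbv] -> 13 lines: zouw led pvw xwks nry iey rmbv qdu yyhz ghkl abkyd tyvp orsz
Hunk 5: at line 4 remove [iey] add [kub] -> 13 lines: zouw led pvw xwks nry kub rmbv qdu yyhz ghkl abkyd tyvp orsz
Hunk 6: at line 3 remove [nry] add [tlqda,wjyg] -> 14 lines: zouw led pvw xwks tlqda wjyg kub rmbv qdu yyhz ghkl abkyd tyvp orsz
Hunk 7: at line 3 remove [tlqda] add [avtud] -> 14 lines: zouw led pvw xwks avtud wjyg kub rmbv qdu yyhz ghkl abkyd tyvp orsz

Answer: zouw
led
pvw
xwks
avtud
wjyg
kub
rmbv
qdu
yyhz
ghkl
abkyd
tyvp
orsz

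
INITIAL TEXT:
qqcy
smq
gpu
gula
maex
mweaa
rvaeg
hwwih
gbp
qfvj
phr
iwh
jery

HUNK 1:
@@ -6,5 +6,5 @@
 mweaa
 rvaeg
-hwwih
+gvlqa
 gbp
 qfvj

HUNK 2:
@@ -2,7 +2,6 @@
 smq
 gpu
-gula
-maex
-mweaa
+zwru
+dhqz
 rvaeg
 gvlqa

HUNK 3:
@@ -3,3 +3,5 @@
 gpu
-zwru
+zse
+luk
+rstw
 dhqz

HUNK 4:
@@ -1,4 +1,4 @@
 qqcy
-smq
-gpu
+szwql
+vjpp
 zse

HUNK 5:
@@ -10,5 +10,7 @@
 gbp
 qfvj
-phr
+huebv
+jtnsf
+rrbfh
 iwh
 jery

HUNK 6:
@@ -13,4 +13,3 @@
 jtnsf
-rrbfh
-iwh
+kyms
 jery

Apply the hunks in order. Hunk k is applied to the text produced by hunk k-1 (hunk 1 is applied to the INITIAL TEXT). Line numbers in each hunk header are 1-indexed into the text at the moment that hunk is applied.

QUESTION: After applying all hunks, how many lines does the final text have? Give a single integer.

Answer: 15

Derivation:
Hunk 1: at line 6 remove [hwwih] add [gvlqa] -> 13 lines: qqcy smq gpu gula maex mweaa rvaeg gvlqa gbp qfvj phr iwh jery
Hunk 2: at line 2 remove [gula,maex,mweaa] add [zwru,dhqz] -> 12 lines: qqcy smq gpu zwru dhqz rvaeg gvlqa gbp qfvj phr iwh jery
Hunk 3: at line 3 remove [zwru] add [zse,luk,rstw] -> 14 lines: qqcy smq gpu zse luk rstw dhqz rvaeg gvlqa gbp qfvj phr iwh jery
Hunk 4: at line 1 remove [smq,gpu] add [szwql,vjpp] -> 14 lines: qqcy szwql vjpp zse luk rstw dhqz rvaeg gvlqa gbp qfvj phr iwh jery
Hunk 5: at line 10 remove [phr] add [huebv,jtnsf,rrbfh] -> 16 lines: qqcy szwql vjpp zse luk rstw dhqz rvaeg gvlqa gbp qfvj huebv jtnsf rrbfh iwh jery
Hunk 6: at line 13 remove [rrbfh,iwh] add [kyms] -> 15 lines: qqcy szwql vjpp zse luk rstw dhqz rvaeg gvlqa gbp qfvj huebv jtnsf kyms jery
Final line count: 15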